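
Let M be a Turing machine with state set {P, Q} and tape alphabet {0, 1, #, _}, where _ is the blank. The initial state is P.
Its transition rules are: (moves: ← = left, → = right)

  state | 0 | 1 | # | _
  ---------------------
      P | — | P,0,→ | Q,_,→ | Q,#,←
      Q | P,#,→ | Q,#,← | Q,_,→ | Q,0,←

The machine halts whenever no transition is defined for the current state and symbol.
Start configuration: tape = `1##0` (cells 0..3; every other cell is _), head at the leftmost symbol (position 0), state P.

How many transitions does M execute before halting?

state=P head=0 tape=[1]##0__   (P,1)→(P,0,→)
state=P head=1 tape=0[#]#0__   (P,#)→(Q,_,→)
state=Q head=2 tape=0_[#]0__   (Q,#)→(Q,_,→)
state=Q head=3 tape=0__[0]__   (Q,0)→(P,#,→)
state=P head=4 tape=0__#[_]_   (P,_)→(Q,#,←)
state=Q head=3 tape=0__[#]#_   (Q,#)→(Q,_,→)
state=Q head=4 tape=0___[#]_   (Q,#)→(Q,_,→)
state=Q head=5 tape=0____[_]   (Q,_)→(Q,0,←)
state=Q head=4 tape=0___[_]0   (Q,_)→(Q,0,←)
state=Q head=3 tape=0__[_]00   (Q,_)→(Q,0,←)
state=Q head=2 tape=0_[_]000   (Q,_)→(Q,0,←)
state=Q head=1 tape=0[_]0000   (Q,_)→(Q,0,←)
state=Q head=0 tape=[0]00000   (Q,0)→(P,#,→)
state=P head=1 tape=#[0]0000
M halts after 13 transitions.

13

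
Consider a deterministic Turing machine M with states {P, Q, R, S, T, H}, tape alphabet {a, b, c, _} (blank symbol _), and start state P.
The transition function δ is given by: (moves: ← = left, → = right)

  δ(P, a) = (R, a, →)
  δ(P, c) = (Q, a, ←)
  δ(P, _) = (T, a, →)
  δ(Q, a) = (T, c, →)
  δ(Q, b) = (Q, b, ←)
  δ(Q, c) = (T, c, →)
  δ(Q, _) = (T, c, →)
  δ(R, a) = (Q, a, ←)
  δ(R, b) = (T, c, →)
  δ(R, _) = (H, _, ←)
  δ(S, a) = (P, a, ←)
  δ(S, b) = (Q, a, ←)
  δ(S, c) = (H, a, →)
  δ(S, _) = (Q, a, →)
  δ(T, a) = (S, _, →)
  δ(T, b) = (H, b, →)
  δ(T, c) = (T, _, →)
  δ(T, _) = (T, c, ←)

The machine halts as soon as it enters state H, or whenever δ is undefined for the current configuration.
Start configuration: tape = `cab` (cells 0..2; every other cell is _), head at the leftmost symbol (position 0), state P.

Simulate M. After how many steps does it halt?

state=P head=0 tape=_[c]ab____   (P,c)→(Q,a,←)
state=Q head=-1 tape=[_]aab____   (Q,_)→(T,c,→)
state=T head=0 tape=c[a]ab____   (T,a)→(S,_,→)
state=S head=1 tape=c_[a]b____   (S,a)→(P,a,←)
state=P head=0 tape=c[_]ab____   (P,_)→(T,a,→)
state=T head=1 tape=ca[a]b____   (T,a)→(S,_,→)
state=S head=2 tape=ca_[b]____   (S,b)→(Q,a,←)
state=Q head=1 tape=ca[_]a____   (Q,_)→(T,c,→)
state=T head=2 tape=cac[a]____   (T,a)→(S,_,→)
state=S head=3 tape=cac_[_]___   (S,_)→(Q,a,→)
state=Q head=4 tape=cac_a[_]__   (Q,_)→(T,c,→)
state=T head=5 tape=cac_ac[_]_   (T,_)→(T,c,←)
state=T head=4 tape=cac_a[c]c_   (T,c)→(T,_,→)
state=T head=5 tape=cac_a_[c]_   (T,c)→(T,_,→)
state=T head=6 tape=cac_a__[_]   (T,_)→(T,c,←)
state=T head=5 tape=cac_a_[_]c   (T,_)→(T,c,←)
state=T head=4 tape=cac_a[_]cc   (T,_)→(T,c,←)
state=T head=3 tape=cac_[a]ccc   (T,a)→(S,_,→)
state=S head=4 tape=cac__[c]cc   (S,c)→(H,a,→)
state=H head=5 tape=cac__a[c]c
M halts after 19 transitions.

19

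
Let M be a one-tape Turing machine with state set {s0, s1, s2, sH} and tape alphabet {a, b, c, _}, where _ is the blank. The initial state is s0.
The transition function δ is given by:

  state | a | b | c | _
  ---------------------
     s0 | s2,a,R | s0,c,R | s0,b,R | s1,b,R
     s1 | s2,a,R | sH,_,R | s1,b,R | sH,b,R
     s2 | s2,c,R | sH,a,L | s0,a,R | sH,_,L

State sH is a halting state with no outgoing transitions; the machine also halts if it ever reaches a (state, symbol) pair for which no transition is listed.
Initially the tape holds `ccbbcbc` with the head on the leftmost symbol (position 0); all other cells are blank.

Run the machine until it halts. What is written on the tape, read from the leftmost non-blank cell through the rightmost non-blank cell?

bbccbcbbb

state=s0 head=0 tape=[c]cbbcbc___   (s0,c)→(s0,b,R)
state=s0 head=1 tape=b[c]bbcbc___   (s0,c)→(s0,b,R)
state=s0 head=2 tape=bb[b]bcbc___   (s0,b)→(s0,c,R)
state=s0 head=3 tape=bbc[b]cbc___   (s0,b)→(s0,c,R)
state=s0 head=4 tape=bbcc[c]bc___   (s0,c)→(s0,b,R)
state=s0 head=5 tape=bbccb[b]c___   (s0,b)→(s0,c,R)
state=s0 head=6 tape=bbccbc[c]___   (s0,c)→(s0,b,R)
state=s0 head=7 tape=bbccbcb[_]__   (s0,_)→(s1,b,R)
state=s1 head=8 tape=bbccbcbb[_]_   (s1,_)→(sH,b,R)
state=sH head=9 tape=bbccbcbbb[_]
The non-blank tape span at halt is bbccbcbbb.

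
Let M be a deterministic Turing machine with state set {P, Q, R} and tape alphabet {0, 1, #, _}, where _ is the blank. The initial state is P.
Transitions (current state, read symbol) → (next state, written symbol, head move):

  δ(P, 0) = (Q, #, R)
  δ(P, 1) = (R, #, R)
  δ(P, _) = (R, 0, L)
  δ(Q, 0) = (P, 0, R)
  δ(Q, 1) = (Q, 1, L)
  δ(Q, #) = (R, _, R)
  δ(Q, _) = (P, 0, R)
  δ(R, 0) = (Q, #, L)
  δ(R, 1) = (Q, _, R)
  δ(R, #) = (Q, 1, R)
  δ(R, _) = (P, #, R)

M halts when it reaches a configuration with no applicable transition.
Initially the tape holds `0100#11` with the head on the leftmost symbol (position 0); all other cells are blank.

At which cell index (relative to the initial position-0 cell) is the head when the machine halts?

9

P | [0]100#11___   read 0 → write #, move R, go to Q
Q | #[1]00#11___   read 1 → write 1, move L, go to Q
Q | [#]100#11___   read # → write _, move R, go to R
R | _[1]00#11___   read 1 → write _, move R, go to Q
Q | __[0]0#11___   read 0 → write 0, move R, go to P
P | __0[0]#11___   read 0 → write #, move R, go to Q
Q | __0#[#]11___   read # → write _, move R, go to R
R | __0#_[1]1___   read 1 → write _, move R, go to Q
Q | __0#__[1]___   read 1 → write 1, move L, go to Q
Q | __0#_[_]1___   read _ → write 0, move R, go to P
P | __0#_0[1]___   read 1 → write #, move R, go to R
R | __0#_0#[_]__   read _ → write #, move R, go to P
P | __0#_0##[_]_   read _ → write 0, move L, go to R
R | __0#_0#[#]0_   read # → write 1, move R, go to Q
Q | __0#_0#1[0]_   read 0 → write 0, move R, go to P
P | __0#_0#10[_]   read _ → write 0, move L, go to R
R | __0#_0#1[0]0   read 0 → write #, move L, go to Q
Q | __0#_0#[1]#0   read 1 → write 1, move L, go to Q
Q | __0#_0[#]1#0   read # → write _, move R, go to R
R | __0#_0_[1]#0   read 1 → write _, move R, go to Q
Q | __0#_0__[#]0   read # → write _, move R, go to R
R | __0#_0___[0]   read 0 → write #, move L, go to Q
Q | __0#_0__[_]#   read _ → write 0, move R, go to P
P | __0#_0__0[#]
At halt the head is at cell 9.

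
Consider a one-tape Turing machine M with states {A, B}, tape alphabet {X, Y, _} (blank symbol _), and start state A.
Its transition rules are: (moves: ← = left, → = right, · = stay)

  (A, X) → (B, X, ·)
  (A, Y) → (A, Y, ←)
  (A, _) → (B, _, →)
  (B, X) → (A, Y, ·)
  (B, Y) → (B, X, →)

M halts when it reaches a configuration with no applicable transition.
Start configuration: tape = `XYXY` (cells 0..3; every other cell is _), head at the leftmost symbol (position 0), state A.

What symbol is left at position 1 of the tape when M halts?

A | _[X]YXY_   read X → write X, move ·, go to B
B | _[X]YXY_   read X → write Y, move ·, go to A
A | _[Y]YXY_   read Y → write Y, move ←, go to A
A | [_]YYXY_   read _ → write _, move →, go to B
B | _[Y]YXY_   read Y → write X, move →, go to B
B | _X[Y]XY_   read Y → write X, move →, go to B
B | _XX[X]Y_   read X → write Y, move ·, go to A
A | _XX[Y]Y_   read Y → write Y, move ←, go to A
A | _X[X]YY_   read X → write X, move ·, go to B
B | _X[X]YY_   read X → write Y, move ·, go to A
A | _X[Y]YY_   read Y → write Y, move ←, go to A
A | _[X]YYY_   read X → write X, move ·, go to B
B | _[X]YYY_   read X → write Y, move ·, go to A
A | _[Y]YYY_   read Y → write Y, move ←, go to A
A | [_]YYYY_   read _ → write _, move →, go to B
B | _[Y]YYY_   read Y → write X, move →, go to B
B | _X[Y]YY_   read Y → write X, move →, go to B
B | _XX[Y]Y_   read Y → write X, move →, go to B
B | _XXX[Y]_   read Y → write X, move →, go to B
B | _XXXX[_]
Cell 1 holds X when M halts.

X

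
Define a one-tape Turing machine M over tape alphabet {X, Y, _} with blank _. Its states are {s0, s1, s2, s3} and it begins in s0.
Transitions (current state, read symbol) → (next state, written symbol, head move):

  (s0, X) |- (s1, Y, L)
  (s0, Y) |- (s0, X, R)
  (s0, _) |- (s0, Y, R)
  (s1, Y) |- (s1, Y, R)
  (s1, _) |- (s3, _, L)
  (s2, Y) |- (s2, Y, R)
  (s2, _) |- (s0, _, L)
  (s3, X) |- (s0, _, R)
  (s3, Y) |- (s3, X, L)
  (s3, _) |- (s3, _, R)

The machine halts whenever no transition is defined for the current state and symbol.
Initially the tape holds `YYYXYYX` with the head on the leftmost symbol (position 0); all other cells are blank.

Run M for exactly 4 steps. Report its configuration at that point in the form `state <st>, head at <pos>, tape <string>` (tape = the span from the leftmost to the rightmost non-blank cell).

s0 | [Y]YYXYYX   read Y → write X, move R, go to s0
s0 | X[Y]YXYYX   read Y → write X, move R, go to s0
s0 | XX[Y]XYYX   read Y → write X, move R, go to s0
s0 | XXX[X]YYX   read X → write Y, move L, go to s1
s1 | XX[X]YYYX
After 4 steps: state s1, head at 2, tape XXXYYYX.

state s1, head at 2, tape XXXYYYX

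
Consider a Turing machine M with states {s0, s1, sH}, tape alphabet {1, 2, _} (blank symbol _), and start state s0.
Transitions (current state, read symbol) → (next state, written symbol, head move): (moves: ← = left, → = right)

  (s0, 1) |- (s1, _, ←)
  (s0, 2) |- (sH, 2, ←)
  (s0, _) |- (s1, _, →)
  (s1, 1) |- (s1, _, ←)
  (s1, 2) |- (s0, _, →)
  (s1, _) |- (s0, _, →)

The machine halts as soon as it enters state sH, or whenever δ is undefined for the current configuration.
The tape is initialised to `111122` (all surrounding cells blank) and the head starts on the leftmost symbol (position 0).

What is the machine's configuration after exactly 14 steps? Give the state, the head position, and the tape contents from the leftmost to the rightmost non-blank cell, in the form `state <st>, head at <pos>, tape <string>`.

state sH, head at 4, tape 2

state=s0 head=0 tape=_[1]11122   (s0,1)→(s1,_,←)
state=s1 head=-1 tape=[_]_11122   (s1,_)→(s0,_,→)
state=s0 head=0 tape=_[_]11122   (s0,_)→(s1,_,→)
state=s1 head=1 tape=__[1]1122   (s1,1)→(s1,_,←)
state=s1 head=0 tape=_[_]_1122   (s1,_)→(s0,_,→)
state=s0 head=1 tape=__[_]1122   (s0,_)→(s1,_,→)
state=s1 head=2 tape=___[1]122   (s1,1)→(s1,_,←)
state=s1 head=1 tape=__[_]_122   (s1,_)→(s0,_,→)
state=s0 head=2 tape=___[_]122   (s0,_)→(s1,_,→)
state=s1 head=3 tape=____[1]22   (s1,1)→(s1,_,←)
state=s1 head=2 tape=___[_]_22   (s1,_)→(s0,_,→)
state=s0 head=3 tape=____[_]22   (s0,_)→(s1,_,→)
state=s1 head=4 tape=_____[2]2   (s1,2)→(s0,_,→)
state=s0 head=5 tape=______[2]   (s0,2)→(sH,2,←)
state=sH head=4 tape=_____[_]2
After 14 steps: state sH, head at 4, tape 2.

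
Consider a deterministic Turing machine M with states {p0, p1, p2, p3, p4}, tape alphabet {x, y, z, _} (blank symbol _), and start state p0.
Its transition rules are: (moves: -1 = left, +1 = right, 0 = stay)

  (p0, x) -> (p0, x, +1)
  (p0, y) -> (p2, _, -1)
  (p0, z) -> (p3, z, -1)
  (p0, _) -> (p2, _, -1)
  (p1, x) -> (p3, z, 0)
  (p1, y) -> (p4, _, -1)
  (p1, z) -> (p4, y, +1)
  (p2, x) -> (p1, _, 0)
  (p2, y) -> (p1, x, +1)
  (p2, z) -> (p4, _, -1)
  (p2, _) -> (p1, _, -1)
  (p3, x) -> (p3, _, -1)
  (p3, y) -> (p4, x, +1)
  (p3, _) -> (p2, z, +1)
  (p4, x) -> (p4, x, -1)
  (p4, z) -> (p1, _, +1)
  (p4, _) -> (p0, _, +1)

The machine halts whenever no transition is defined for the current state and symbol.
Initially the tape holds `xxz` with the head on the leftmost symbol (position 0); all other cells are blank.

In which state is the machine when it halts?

p0 | ___[x]xz   read x → write x, move +1, go to p0
p0 | ___x[x]z   read x → write x, move +1, go to p0
p0 | ___xx[z]   read z → write z, move -1, go to p3
p3 | ___x[x]z   read x → write _, move -1, go to p3
p3 | ___[x]_z   read x → write _, move -1, go to p3
p3 | __[_]__z   read _ → write z, move +1, go to p2
p2 | __z[_]_z   read _ → write _, move -1, go to p1
p1 | __[z]__z   read z → write y, move +1, go to p4
p4 | __y[_]_z   read _ → write _, move +1, go to p0
p0 | __y_[_]z   read _ → write _, move -1, go to p2
p2 | __y[_]_z   read _ → write _, move -1, go to p1
p1 | __[y]__z   read y → write _, move -1, go to p4
p4 | _[_]___z   read _ → write _, move +1, go to p0
p0 | __[_]__z   read _ → write _, move -1, go to p2
p2 | _[_]___z   read _ → write _, move -1, go to p1
p1 | [_]____z
No transition is defined for (p1, _); M halts in state p1.

p1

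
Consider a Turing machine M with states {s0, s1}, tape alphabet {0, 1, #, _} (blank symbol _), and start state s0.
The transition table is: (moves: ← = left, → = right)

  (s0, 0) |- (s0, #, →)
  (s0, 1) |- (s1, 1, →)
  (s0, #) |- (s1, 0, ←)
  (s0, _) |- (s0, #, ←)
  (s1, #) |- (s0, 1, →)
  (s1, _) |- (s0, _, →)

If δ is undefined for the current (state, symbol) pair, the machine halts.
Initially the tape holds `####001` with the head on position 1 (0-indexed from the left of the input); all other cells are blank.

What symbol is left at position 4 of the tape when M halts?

#

s0 | #[#]##001__   read # → write 0, move ←, go to s1
s1 | [#]0##001__   read # → write 1, move →, go to s0
s0 | 1[0]##001__   read 0 → write #, move →, go to s0
s0 | 1#[#]#001__   read # → write 0, move ←, go to s1
s1 | 1[#]0#001__   read # → write 1, move →, go to s0
s0 | 11[0]#001__   read 0 → write #, move →, go to s0
s0 | 11#[#]001__   read # → write 0, move ←, go to s1
s1 | 11[#]0001__   read # → write 1, move →, go to s0
s0 | 111[0]001__   read 0 → write #, move →, go to s0
s0 | 111#[0]01__   read 0 → write #, move →, go to s0
s0 | 111##[0]1__   read 0 → write #, move →, go to s0
s0 | 111###[1]__   read 1 → write 1, move →, go to s1
s1 | 111###1[_]_   read _ → write _, move →, go to s0
s0 | 111###1_[_]   read _ → write #, move ←, go to s0
s0 | 111###1[_]#   read _ → write #, move ←, go to s0
s0 | 111###[1]##   read 1 → write 1, move →, go to s1
s1 | 111###1[#]#   read # → write 1, move →, go to s0
s0 | 111###11[#]   read # → write 0, move ←, go to s1
s1 | 111###1[1]0
Cell 4 holds # when M halts.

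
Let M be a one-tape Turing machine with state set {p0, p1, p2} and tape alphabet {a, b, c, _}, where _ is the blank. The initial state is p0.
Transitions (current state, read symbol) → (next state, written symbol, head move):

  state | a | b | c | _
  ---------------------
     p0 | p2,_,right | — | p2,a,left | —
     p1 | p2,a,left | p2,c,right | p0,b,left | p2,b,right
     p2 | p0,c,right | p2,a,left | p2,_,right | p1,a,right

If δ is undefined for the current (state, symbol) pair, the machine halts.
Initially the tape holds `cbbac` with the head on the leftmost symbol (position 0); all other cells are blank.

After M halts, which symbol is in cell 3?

_

p0 | _[c]bbac_   read c → write a, move left, go to p2
p2 | [_]abbac_   read _ → write a, move right, go to p1
p1 | a[a]bbac_   read a → write a, move left, go to p2
p2 | [a]abbac_   read a → write c, move right, go to p0
p0 | c[a]bbac_   read a → write _, move right, go to p2
p2 | c_[b]bac_   read b → write a, move left, go to p2
p2 | c[_]abac_   read _ → write a, move right, go to p1
p1 | ca[a]bac_   read a → write a, move left, go to p2
p2 | c[a]abac_   read a → write c, move right, go to p0
p0 | cc[a]bac_   read a → write _, move right, go to p2
p2 | cc_[b]ac_   read b → write a, move left, go to p2
p2 | cc[_]aac_   read _ → write a, move right, go to p1
p1 | cca[a]ac_   read a → write a, move left, go to p2
p2 | cc[a]aac_   read a → write c, move right, go to p0
p0 | ccc[a]ac_   read a → write _, move right, go to p2
p2 | ccc_[a]c_   read a → write c, move right, go to p0
p0 | ccc_c[c]_   read c → write a, move left, go to p2
p2 | ccc_[c]a_   read c → write _, move right, go to p2
p2 | ccc__[a]_   read a → write c, move right, go to p0
p0 | ccc__c[_]
Cell 3 holds _ when M halts.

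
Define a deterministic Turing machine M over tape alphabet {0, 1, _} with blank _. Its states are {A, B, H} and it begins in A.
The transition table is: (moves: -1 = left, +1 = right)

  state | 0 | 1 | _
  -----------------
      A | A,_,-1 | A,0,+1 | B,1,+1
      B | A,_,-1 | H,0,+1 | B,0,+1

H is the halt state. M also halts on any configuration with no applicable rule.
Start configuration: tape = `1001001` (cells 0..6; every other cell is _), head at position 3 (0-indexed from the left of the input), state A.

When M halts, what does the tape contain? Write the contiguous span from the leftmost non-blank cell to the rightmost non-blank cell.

0010000

state=A head=3 tape=100[1]001_   (A,1)→(A,0,+1)
state=A head=4 tape=1000[0]01_   (A,0)→(A,_,-1)
state=A head=3 tape=100[0]_01_   (A,0)→(A,_,-1)
state=A head=2 tape=10[0]__01_   (A,0)→(A,_,-1)
state=A head=1 tape=1[0]___01_   (A,0)→(A,_,-1)
state=A head=0 tape=[1]____01_   (A,1)→(A,0,+1)
state=A head=1 tape=0[_]___01_   (A,_)→(B,1,+1)
state=B head=2 tape=01[_]__01_   (B,_)→(B,0,+1)
state=B head=3 tape=010[_]_01_   (B,_)→(B,0,+1)
state=B head=4 tape=0100[_]01_   (B,_)→(B,0,+1)
state=B head=5 tape=01000[0]1_   (B,0)→(A,_,-1)
state=A head=4 tape=0100[0]_1_   (A,0)→(A,_,-1)
state=A head=3 tape=010[0]__1_   (A,0)→(A,_,-1)
state=A head=2 tape=01[0]___1_   (A,0)→(A,_,-1)
state=A head=1 tape=0[1]____1_   (A,1)→(A,0,+1)
state=A head=2 tape=00[_]___1_   (A,_)→(B,1,+1)
state=B head=3 tape=001[_]__1_   (B,_)→(B,0,+1)
state=B head=4 tape=0010[_]_1_   (B,_)→(B,0,+1)
state=B head=5 tape=00100[_]1_   (B,_)→(B,0,+1)
state=B head=6 tape=001000[1]_   (B,1)→(H,0,+1)
state=H head=7 tape=0010000[_]
The non-blank tape span at halt is 0010000.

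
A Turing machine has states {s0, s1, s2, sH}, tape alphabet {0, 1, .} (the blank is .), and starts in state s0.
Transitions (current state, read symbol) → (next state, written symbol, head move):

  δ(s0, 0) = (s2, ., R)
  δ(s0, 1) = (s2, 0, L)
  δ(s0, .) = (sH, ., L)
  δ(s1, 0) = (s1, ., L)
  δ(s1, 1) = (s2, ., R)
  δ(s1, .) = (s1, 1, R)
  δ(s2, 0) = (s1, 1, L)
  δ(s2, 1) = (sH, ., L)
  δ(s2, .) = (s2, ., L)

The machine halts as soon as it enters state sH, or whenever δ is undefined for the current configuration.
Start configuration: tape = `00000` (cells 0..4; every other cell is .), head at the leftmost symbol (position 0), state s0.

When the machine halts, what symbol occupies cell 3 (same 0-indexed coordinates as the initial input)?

.

s0 | [0]0000.   read 0 → write ., move R, go to s2
s2 | .[0]000.   read 0 → write 1, move L, go to s1
s1 | [.]1000.   read . → write 1, move R, go to s1
s1 | 1[1]000.   read 1 → write ., move R, go to s2
s2 | 1.[0]00.   read 0 → write 1, move L, go to s1
s1 | 1[.]100.   read . → write 1, move R, go to s1
s1 | 11[1]00.   read 1 → write ., move R, go to s2
s2 | 11.[0]0.   read 0 → write 1, move L, go to s1
s1 | 11[.]10.   read . → write 1, move R, go to s1
s1 | 111[1]0.   read 1 → write ., move R, go to s2
s2 | 111.[0].   read 0 → write 1, move L, go to s1
s1 | 111[.]1.   read . → write 1, move R, go to s1
s1 | 1111[1].   read 1 → write ., move R, go to s2
s2 | 1111.[.]   read . → write ., move L, go to s2
s2 | 1111[.].   read . → write ., move L, go to s2
s2 | 111[1]..   read 1 → write ., move L, go to sH
sH | 11[1]...
Cell 3 holds . when M halts.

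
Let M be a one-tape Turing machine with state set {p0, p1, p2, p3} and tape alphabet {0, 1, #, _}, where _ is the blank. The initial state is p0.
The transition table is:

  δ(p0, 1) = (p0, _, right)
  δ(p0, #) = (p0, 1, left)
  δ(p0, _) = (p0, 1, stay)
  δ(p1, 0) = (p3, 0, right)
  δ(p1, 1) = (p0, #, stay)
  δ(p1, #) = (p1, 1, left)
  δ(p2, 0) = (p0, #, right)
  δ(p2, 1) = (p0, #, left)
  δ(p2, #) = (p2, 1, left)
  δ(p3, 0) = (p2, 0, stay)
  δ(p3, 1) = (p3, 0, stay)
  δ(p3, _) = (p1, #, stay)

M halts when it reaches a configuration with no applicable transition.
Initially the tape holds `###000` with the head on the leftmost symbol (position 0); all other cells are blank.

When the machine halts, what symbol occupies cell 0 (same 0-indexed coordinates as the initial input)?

_

p0 | _[#]##000   read # → write 1, move left, go to p0
p0 | [_]1##000   read _ → write 1, move stay, go to p0
p0 | [1]1##000   read 1 → write _, move right, go to p0
p0 | _[1]##000   read 1 → write _, move right, go to p0
p0 | __[#]#000   read # → write 1, move left, go to p0
p0 | _[_]1#000   read _ → write 1, move stay, go to p0
p0 | _[1]1#000   read 1 → write _, move right, go to p0
p0 | __[1]#000   read 1 → write _, move right, go to p0
p0 | ___[#]000   read # → write 1, move left, go to p0
p0 | __[_]1000   read _ → write 1, move stay, go to p0
p0 | __[1]1000   read 1 → write _, move right, go to p0
p0 | ___[1]000   read 1 → write _, move right, go to p0
p0 | ____[0]00
Cell 0 holds _ when M halts.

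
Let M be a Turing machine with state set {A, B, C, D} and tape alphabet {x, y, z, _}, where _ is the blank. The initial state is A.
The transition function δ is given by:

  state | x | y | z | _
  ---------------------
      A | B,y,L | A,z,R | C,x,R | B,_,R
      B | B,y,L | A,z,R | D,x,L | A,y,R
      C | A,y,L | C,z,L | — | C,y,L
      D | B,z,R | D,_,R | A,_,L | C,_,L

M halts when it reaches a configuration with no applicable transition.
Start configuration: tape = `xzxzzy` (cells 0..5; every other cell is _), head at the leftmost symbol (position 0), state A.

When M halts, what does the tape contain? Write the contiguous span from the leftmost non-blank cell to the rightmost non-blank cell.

zzzxzy

A | _[x]zxzzy   read x → write y, move L, go to B
B | [_]yzxzzy   read _ → write y, move R, go to A
A | y[y]zxzzy   read y → write z, move R, go to A
A | yz[z]xzzy   read z → write x, move R, go to C
C | yzx[x]zzy   read x → write y, move L, go to A
A | yz[x]yzzy   read x → write y, move L, go to B
B | y[z]yyzzy   read z → write x, move L, go to D
D | [y]xyyzzy   read y → write _, move R, go to D
D | _[x]yyzzy   read x → write z, move R, go to B
B | _z[y]yzzy   read y → write z, move R, go to A
A | _zz[y]zzy   read y → write z, move R, go to A
A | _zzz[z]zy   read z → write x, move R, go to C
C | _zzzx[z]y
The non-blank tape span at halt is zzzxzy.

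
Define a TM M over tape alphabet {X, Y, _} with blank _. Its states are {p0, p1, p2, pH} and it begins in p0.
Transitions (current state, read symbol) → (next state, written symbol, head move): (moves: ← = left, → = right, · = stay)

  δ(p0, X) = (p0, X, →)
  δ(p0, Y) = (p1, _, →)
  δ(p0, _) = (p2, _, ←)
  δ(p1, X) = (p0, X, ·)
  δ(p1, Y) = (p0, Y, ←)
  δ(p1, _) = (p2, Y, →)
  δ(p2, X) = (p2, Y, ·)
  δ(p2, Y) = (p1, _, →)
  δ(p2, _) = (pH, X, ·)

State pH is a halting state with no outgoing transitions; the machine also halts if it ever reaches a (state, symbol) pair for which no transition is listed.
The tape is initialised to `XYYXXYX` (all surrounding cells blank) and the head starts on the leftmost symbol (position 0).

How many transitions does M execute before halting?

19

state=p0 head=0 tape=[X]YYXXYX__   (p0,X)→(p0,X,→)
state=p0 head=1 tape=X[Y]YXXYX__   (p0,Y)→(p1,_,→)
state=p1 head=2 tape=X_[Y]XXYX__   (p1,Y)→(p0,Y,←)
state=p0 head=1 tape=X[_]YXXYX__   (p0,_)→(p2,_,←)
state=p2 head=0 tape=[X]_YXXYX__   (p2,X)→(p2,Y,·)
state=p2 head=0 tape=[Y]_YXXYX__   (p2,Y)→(p1,_,→)
state=p1 head=1 tape=_[_]YXXYX__   (p1,_)→(p2,Y,→)
state=p2 head=2 tape=_Y[Y]XXYX__   (p2,Y)→(p1,_,→)
state=p1 head=3 tape=_Y_[X]XYX__   (p1,X)→(p0,X,·)
state=p0 head=3 tape=_Y_[X]XYX__   (p0,X)→(p0,X,→)
state=p0 head=4 tape=_Y_X[X]YX__   (p0,X)→(p0,X,→)
state=p0 head=5 tape=_Y_XX[Y]X__   (p0,Y)→(p1,_,→)
state=p1 head=6 tape=_Y_XX_[X]__   (p1,X)→(p0,X,·)
state=p0 head=6 tape=_Y_XX_[X]__   (p0,X)→(p0,X,→)
state=p0 head=7 tape=_Y_XX_X[_]_   (p0,_)→(p2,_,←)
state=p2 head=6 tape=_Y_XX_[X]__   (p2,X)→(p2,Y,·)
state=p2 head=6 tape=_Y_XX_[Y]__   (p2,Y)→(p1,_,→)
state=p1 head=7 tape=_Y_XX__[_]_   (p1,_)→(p2,Y,→)
state=p2 head=8 tape=_Y_XX__Y[_]   (p2,_)→(pH,X,·)
state=pH head=8 tape=_Y_XX__Y[X]
M halts after 19 transitions.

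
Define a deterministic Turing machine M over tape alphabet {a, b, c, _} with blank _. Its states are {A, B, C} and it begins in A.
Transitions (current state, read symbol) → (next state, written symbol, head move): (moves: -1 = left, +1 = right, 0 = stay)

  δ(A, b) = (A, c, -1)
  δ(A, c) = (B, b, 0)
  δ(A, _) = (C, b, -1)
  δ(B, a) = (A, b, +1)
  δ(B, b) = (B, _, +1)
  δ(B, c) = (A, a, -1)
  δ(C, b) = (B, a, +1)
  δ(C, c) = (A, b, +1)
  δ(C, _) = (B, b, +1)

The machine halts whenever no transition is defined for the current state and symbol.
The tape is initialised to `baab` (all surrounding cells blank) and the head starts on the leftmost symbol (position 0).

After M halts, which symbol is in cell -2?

a

state=A head=0 tape=__[b]aab   (A,b)→(A,c,-1)
state=A head=-1 tape=_[_]caab   (A,_)→(C,b,-1)
state=C head=-2 tape=[_]bcaab   (C,_)→(B,b,+1)
state=B head=-1 tape=b[b]caab   (B,b)→(B,_,+1)
state=B head=0 tape=b_[c]aab   (B,c)→(A,a,-1)
state=A head=-1 tape=b[_]aaab   (A,_)→(C,b,-1)
state=C head=-2 tape=[b]baaab   (C,b)→(B,a,+1)
state=B head=-1 tape=a[b]aaab   (B,b)→(B,_,+1)
state=B head=0 tape=a_[a]aab   (B,a)→(A,b,+1)
state=A head=1 tape=a_b[a]ab
Cell -2 holds a when M halts.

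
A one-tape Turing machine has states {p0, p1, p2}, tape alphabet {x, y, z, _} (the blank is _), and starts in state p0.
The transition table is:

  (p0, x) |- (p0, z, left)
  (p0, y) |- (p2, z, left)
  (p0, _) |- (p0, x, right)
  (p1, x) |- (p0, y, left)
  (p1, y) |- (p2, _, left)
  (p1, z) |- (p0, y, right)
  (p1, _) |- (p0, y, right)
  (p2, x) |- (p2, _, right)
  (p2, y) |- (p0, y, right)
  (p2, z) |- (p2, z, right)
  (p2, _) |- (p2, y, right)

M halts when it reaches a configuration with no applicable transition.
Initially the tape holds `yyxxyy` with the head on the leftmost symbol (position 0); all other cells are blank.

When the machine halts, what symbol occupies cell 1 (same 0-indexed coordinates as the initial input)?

p0 | _[y]yxxyy   read y → write z, move left, go to p2
p2 | [_]zyxxyy   read _ → write y, move right, go to p2
p2 | y[z]yxxyy   read z → write z, move right, go to p2
p2 | yz[y]xxyy   read y → write y, move right, go to p0
p0 | yzy[x]xyy   read x → write z, move left, go to p0
p0 | yz[y]zxyy   read y → write z, move left, go to p2
p2 | y[z]zzxyy   read z → write z, move right, go to p2
p2 | yz[z]zxyy   read z → write z, move right, go to p2
p2 | yzz[z]xyy   read z → write z, move right, go to p2
p2 | yzzz[x]yy   read x → write _, move right, go to p2
p2 | yzzz_[y]y   read y → write y, move right, go to p0
p0 | yzzz_y[y]   read y → write z, move left, go to p2
p2 | yzzz_[y]z   read y → write y, move right, go to p0
p0 | yzzz_y[z]
Cell 1 holds z when M halts.

z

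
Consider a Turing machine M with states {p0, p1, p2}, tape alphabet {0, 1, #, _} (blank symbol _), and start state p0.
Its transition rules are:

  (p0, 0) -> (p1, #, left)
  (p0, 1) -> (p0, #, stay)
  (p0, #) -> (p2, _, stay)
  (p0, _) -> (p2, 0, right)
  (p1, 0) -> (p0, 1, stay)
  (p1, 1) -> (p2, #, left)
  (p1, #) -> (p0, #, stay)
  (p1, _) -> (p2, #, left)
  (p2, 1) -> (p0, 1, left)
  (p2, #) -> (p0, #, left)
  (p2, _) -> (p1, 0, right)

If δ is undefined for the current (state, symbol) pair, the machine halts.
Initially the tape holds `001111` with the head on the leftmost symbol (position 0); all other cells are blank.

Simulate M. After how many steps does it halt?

state=p0 head=0 tape=__[0]01111   (p0,0)→(p1,#,left)
state=p1 head=-1 tape=_[_]#01111   (p1,_)→(p2,#,left)
state=p2 head=-2 tape=[_]##01111   (p2,_)→(p1,0,right)
state=p1 head=-1 tape=0[#]#01111   (p1,#)→(p0,#,stay)
state=p0 head=-1 tape=0[#]#01111   (p0,#)→(p2,_,stay)
state=p2 head=-1 tape=0[_]#01111   (p2,_)→(p1,0,right)
state=p1 head=0 tape=00[#]01111   (p1,#)→(p0,#,stay)
state=p0 head=0 tape=00[#]01111   (p0,#)→(p2,_,stay)
state=p2 head=0 tape=00[_]01111   (p2,_)→(p1,0,right)
state=p1 head=1 tape=000[0]1111   (p1,0)→(p0,1,stay)
state=p0 head=1 tape=000[1]1111   (p0,1)→(p0,#,stay)
state=p0 head=1 tape=000[#]1111   (p0,#)→(p2,_,stay)
state=p2 head=1 tape=000[_]1111   (p2,_)→(p1,0,right)
state=p1 head=2 tape=0000[1]111   (p1,1)→(p2,#,left)
state=p2 head=1 tape=000[0]#111
M halts after 14 transitions.

14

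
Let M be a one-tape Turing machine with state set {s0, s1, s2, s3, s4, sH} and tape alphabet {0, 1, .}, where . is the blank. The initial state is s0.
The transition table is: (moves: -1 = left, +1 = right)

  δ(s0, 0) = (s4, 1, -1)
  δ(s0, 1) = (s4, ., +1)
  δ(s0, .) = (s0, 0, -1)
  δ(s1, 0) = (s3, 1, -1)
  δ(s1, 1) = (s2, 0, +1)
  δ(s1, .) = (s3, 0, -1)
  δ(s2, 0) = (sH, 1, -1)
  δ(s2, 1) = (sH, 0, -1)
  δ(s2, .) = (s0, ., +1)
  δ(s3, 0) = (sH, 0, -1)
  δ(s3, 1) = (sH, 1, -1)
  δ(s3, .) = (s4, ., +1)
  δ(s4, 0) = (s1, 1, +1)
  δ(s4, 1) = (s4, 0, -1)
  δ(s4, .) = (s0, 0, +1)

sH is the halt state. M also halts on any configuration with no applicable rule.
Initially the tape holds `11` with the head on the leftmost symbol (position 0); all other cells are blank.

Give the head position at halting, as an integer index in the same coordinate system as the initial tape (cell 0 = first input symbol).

state=s0 head=0 tape=.[1]1..   (s0,1)→(s4,.,+1)
state=s4 head=1 tape=..[1]..   (s4,1)→(s4,0,-1)
state=s4 head=0 tape=.[.]0..   (s4,.)→(s0,0,+1)
state=s0 head=1 tape=.0[0]..   (s0,0)→(s4,1,-1)
state=s4 head=0 tape=.[0]1..   (s4,0)→(s1,1,+1)
state=s1 head=1 tape=.1[1]..   (s1,1)→(s2,0,+1)
state=s2 head=2 tape=.10[.].   (s2,.)→(s0,.,+1)
state=s0 head=3 tape=.10.[.]   (s0,.)→(s0,0,-1)
state=s0 head=2 tape=.10[.]0   (s0,.)→(s0,0,-1)
state=s0 head=1 tape=.1[0]00   (s0,0)→(s4,1,-1)
state=s4 head=0 tape=.[1]100   (s4,1)→(s4,0,-1)
state=s4 head=-1 tape=[.]0100   (s4,.)→(s0,0,+1)
state=s0 head=0 tape=0[0]100   (s0,0)→(s4,1,-1)
state=s4 head=-1 tape=[0]1100   (s4,0)→(s1,1,+1)
state=s1 head=0 tape=1[1]100   (s1,1)→(s2,0,+1)
state=s2 head=1 tape=10[1]00   (s2,1)→(sH,0,-1)
state=sH head=0 tape=1[0]000
At halt the head is at cell 0.

0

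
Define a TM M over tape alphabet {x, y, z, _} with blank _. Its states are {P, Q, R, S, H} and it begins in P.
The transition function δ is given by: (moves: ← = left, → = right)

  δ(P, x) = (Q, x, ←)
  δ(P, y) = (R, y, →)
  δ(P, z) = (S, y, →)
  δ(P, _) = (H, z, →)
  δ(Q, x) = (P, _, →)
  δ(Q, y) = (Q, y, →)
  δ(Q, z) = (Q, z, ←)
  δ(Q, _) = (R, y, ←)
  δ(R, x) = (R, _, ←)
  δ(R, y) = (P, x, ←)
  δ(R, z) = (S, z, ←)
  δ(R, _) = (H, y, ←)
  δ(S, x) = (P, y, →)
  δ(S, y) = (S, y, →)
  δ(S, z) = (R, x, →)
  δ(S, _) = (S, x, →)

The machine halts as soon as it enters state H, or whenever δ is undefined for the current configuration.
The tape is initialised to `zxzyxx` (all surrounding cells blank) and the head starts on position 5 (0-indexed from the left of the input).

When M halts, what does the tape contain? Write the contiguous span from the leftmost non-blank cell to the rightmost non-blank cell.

yyzxx

state=P head=5 tape=___zxzyx[x]   (P,x)→(Q,x,←)
state=Q head=4 tape=___zxzy[x]x   (Q,x)→(P,_,→)
state=P head=5 tape=___zxzy_[x]   (P,x)→(Q,x,←)
state=Q head=4 tape=___zxzy[_]x   (Q,_)→(R,y,←)
state=R head=3 tape=___zxz[y]yx   (R,y)→(P,x,←)
state=P head=2 tape=___zx[z]xyx   (P,z)→(S,y,→)
state=S head=3 tape=___zxy[x]yx   (S,x)→(P,y,→)
state=P head=4 tape=___zxyy[y]x   (P,y)→(R,y,→)
state=R head=5 tape=___zxyyy[x]   (R,x)→(R,_,←)
state=R head=4 tape=___zxyy[y]_   (R,y)→(P,x,←)
state=P head=3 tape=___zxy[y]x_   (P,y)→(R,y,→)
state=R head=4 tape=___zxyy[x]_   (R,x)→(R,_,←)
state=R head=3 tape=___zxy[y]__   (R,y)→(P,x,←)
state=P head=2 tape=___zx[y]x__   (P,y)→(R,y,→)
state=R head=3 tape=___zxy[x]__   (R,x)→(R,_,←)
state=R head=2 tape=___zx[y]___   (R,y)→(P,x,←)
state=P head=1 tape=___z[x]x___   (P,x)→(Q,x,←)
state=Q head=0 tape=___[z]xx___   (Q,z)→(Q,z,←)
state=Q head=-1 tape=__[_]zxx___   (Q,_)→(R,y,←)
state=R head=-2 tape=_[_]yzxx___   (R,_)→(H,y,←)
state=H head=-3 tape=[_]yyzxx___
The non-blank tape span at halt is yyzxx.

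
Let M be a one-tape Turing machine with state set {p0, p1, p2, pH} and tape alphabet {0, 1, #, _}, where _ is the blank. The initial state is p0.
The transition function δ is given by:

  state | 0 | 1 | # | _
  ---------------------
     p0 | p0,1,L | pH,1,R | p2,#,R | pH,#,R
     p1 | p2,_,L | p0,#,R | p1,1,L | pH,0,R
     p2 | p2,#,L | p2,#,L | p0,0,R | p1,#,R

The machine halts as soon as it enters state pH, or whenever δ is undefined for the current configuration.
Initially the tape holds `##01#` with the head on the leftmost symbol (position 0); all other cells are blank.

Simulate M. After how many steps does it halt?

state=p0 head=0 tape=[#]#01#__   (p0,#)→(p2,#,R)
state=p2 head=1 tape=#[#]01#__   (p2,#)→(p0,0,R)
state=p0 head=2 tape=#0[0]1#__   (p0,0)→(p0,1,L)
state=p0 head=1 tape=#[0]11#__   (p0,0)→(p0,1,L)
state=p0 head=0 tape=[#]111#__   (p0,#)→(p2,#,R)
state=p2 head=1 tape=#[1]11#__   (p2,1)→(p2,#,L)
state=p2 head=0 tape=[#]#11#__   (p2,#)→(p0,0,R)
state=p0 head=1 tape=0[#]11#__   (p0,#)→(p2,#,R)
state=p2 head=2 tape=0#[1]1#__   (p2,1)→(p2,#,L)
state=p2 head=1 tape=0[#]#1#__   (p2,#)→(p0,0,R)
state=p0 head=2 tape=00[#]1#__   (p0,#)→(p2,#,R)
state=p2 head=3 tape=00#[1]#__   (p2,1)→(p2,#,L)
state=p2 head=2 tape=00[#]##__   (p2,#)→(p0,0,R)
state=p0 head=3 tape=000[#]#__   (p0,#)→(p2,#,R)
state=p2 head=4 tape=000#[#]__   (p2,#)→(p0,0,R)
state=p0 head=5 tape=000#0[_]_   (p0,_)→(pH,#,R)
state=pH head=6 tape=000#0#[_]
M halts after 16 transitions.

16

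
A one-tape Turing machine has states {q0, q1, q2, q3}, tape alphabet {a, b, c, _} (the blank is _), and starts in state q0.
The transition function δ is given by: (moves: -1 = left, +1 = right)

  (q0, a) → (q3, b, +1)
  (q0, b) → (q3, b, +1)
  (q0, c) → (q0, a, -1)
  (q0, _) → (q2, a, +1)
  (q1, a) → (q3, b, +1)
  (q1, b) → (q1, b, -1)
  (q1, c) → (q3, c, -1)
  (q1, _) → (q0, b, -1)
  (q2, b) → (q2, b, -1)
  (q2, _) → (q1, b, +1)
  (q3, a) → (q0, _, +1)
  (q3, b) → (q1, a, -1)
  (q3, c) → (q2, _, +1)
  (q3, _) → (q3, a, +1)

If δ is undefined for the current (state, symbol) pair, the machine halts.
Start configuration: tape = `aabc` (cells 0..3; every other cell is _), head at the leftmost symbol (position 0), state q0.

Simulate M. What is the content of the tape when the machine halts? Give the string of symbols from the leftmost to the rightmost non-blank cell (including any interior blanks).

abbababa

state=q0 head=0 tape=__[a]abc__   (q0,a)→(q3,b,+1)
state=q3 head=1 tape=__b[a]bc__   (q3,a)→(q0,_,+1)
state=q0 head=2 tape=__b_[b]c__   (q0,b)→(q3,b,+1)
state=q3 head=3 tape=__b_b[c]__   (q3,c)→(q2,_,+1)
state=q2 head=4 tape=__b_b_[_]_   (q2,_)→(q1,b,+1)
state=q1 head=5 tape=__b_b_b[_]   (q1,_)→(q0,b,-1)
state=q0 head=4 tape=__b_b_[b]b   (q0,b)→(q3,b,+1)
state=q3 head=5 tape=__b_b_b[b]   (q3,b)→(q1,a,-1)
state=q1 head=4 tape=__b_b_[b]a   (q1,b)→(q1,b,-1)
state=q1 head=3 tape=__b_b[_]ba   (q1,_)→(q0,b,-1)
state=q0 head=2 tape=__b_[b]bba   (q0,b)→(q3,b,+1)
state=q3 head=3 tape=__b_b[b]ba   (q3,b)→(q1,a,-1)
state=q1 head=2 tape=__b_[b]aba   (q1,b)→(q1,b,-1)
state=q1 head=1 tape=__b[_]baba   (q1,_)→(q0,b,-1)
state=q0 head=0 tape=__[b]bbaba   (q0,b)→(q3,b,+1)
state=q3 head=1 tape=__b[b]baba   (q3,b)→(q1,a,-1)
state=q1 head=0 tape=__[b]ababa   (q1,b)→(q1,b,-1)
state=q1 head=-1 tape=_[_]bababa   (q1,_)→(q0,b,-1)
state=q0 head=-2 tape=[_]bbababa   (q0,_)→(q2,a,+1)
state=q2 head=-1 tape=a[b]bababa   (q2,b)→(q2,b,-1)
state=q2 head=-2 tape=[a]bbababa
The non-blank tape span at halt is abbababa.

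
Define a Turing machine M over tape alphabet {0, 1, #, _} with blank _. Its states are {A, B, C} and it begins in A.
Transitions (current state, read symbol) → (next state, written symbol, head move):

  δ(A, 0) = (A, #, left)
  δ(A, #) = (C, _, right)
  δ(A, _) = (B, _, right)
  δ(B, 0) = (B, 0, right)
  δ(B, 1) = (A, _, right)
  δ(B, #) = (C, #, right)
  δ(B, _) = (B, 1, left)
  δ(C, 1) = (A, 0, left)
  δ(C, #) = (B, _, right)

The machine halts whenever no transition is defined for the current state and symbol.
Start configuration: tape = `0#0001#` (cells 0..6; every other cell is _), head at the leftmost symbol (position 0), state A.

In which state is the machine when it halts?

state=A head=0 tape=_[0]#0001#_   (A,0)→(A,#,left)
state=A head=-1 tape=[_]##0001#_   (A,_)→(B,_,right)
state=B head=0 tape=_[#]#0001#_   (B,#)→(C,#,right)
state=C head=1 tape=_#[#]0001#_   (C,#)→(B,_,right)
state=B head=2 tape=_#_[0]001#_   (B,0)→(B,0,right)
state=B head=3 tape=_#_0[0]01#_   (B,0)→(B,0,right)
state=B head=4 tape=_#_00[0]1#_   (B,0)→(B,0,right)
state=B head=5 tape=_#_000[1]#_   (B,1)→(A,_,right)
state=A head=6 tape=_#_000_[#]_   (A,#)→(C,_,right)
state=C head=7 tape=_#_000__[_]
No transition is defined for (C, _); M halts in state C.

C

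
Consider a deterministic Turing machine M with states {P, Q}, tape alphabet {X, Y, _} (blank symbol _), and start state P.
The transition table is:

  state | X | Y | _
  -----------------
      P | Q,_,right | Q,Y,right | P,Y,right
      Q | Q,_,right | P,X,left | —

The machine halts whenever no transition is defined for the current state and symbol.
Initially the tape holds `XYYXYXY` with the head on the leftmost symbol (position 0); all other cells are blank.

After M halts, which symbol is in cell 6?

_

state=P head=0 tape=[X]YYXYXY_   (P,X)→(Q,_,right)
state=Q head=1 tape=_[Y]YXYXY_   (Q,Y)→(P,X,left)
state=P head=0 tape=[_]XYXYXY_   (P,_)→(P,Y,right)
state=P head=1 tape=Y[X]YXYXY_   (P,X)→(Q,_,right)
state=Q head=2 tape=Y_[Y]XYXY_   (Q,Y)→(P,X,left)
state=P head=1 tape=Y[_]XXYXY_   (P,_)→(P,Y,right)
state=P head=2 tape=YY[X]XYXY_   (P,X)→(Q,_,right)
state=Q head=3 tape=YY_[X]YXY_   (Q,X)→(Q,_,right)
state=Q head=4 tape=YY__[Y]XY_   (Q,Y)→(P,X,left)
state=P head=3 tape=YY_[_]XXY_   (P,_)→(P,Y,right)
state=P head=4 tape=YY_Y[X]XY_   (P,X)→(Q,_,right)
state=Q head=5 tape=YY_Y_[X]Y_   (Q,X)→(Q,_,right)
state=Q head=6 tape=YY_Y__[Y]_   (Q,Y)→(P,X,left)
state=P head=5 tape=YY_Y_[_]X_   (P,_)→(P,Y,right)
state=P head=6 tape=YY_Y_Y[X]_   (P,X)→(Q,_,right)
state=Q head=7 tape=YY_Y_Y_[_]
Cell 6 holds _ when M halts.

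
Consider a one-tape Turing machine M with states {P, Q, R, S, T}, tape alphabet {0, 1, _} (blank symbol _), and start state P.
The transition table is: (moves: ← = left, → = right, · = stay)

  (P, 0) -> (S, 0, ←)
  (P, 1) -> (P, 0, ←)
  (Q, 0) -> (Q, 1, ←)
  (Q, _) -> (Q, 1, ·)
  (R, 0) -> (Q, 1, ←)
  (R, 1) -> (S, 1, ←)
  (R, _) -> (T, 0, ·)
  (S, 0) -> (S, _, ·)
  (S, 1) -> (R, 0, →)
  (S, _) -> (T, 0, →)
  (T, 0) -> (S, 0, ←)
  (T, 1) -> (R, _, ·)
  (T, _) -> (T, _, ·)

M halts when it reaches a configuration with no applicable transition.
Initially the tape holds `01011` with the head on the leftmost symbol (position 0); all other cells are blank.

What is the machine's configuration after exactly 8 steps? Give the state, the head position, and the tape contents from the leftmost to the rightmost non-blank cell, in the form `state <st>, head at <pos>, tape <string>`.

state T, head at 0, tape 001011

P | _[0]1011   read 0 → write 0, move ←, go to S
S | [_]01011   read _ → write 0, move →, go to T
T | 0[0]1011   read 0 → write 0, move ←, go to S
S | [0]01011   read 0 → write _, move ·, go to S
S | [_]01011   read _ → write 0, move →, go to T
T | 0[0]1011   read 0 → write 0, move ←, go to S
S | [0]01011   read 0 → write _, move ·, go to S
S | [_]01011   read _ → write 0, move →, go to T
T | 0[0]1011
After 8 steps: state T, head at 0, tape 001011.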